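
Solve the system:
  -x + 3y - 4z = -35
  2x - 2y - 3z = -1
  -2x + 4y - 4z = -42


Using Cramer's rule. Expand each determinant along the first row.
D  = (-1)*[(-2)*(-4) - (-3)*4] - 3*[2*(-4) - (-3)*(-2)] + (-4)*[2*4 - (-2)*(-2)]
  = (-1)*(20) - 3*(-14) + (-4)*(4) = 6
Dx = (-35)*[(-2)*(-4) - (-3)*4] - 3*[(-1)*(-4) - (-3)*(-42)] + (-4)*[(-1)*4 - (-2)*(-42)]
  = (-35)*(20) - 3*(-122) + (-4)*(-88) = 18
Dy = (-1)*[(-1)*(-4) - (-3)*(-42)] - (-35)*[2*(-4) - (-3)*(-2)] + (-4)*[2*(-42) - (-1)*(-2)]
  = (-1)*(-122) - (-35)*(-14) + (-4)*(-86) = -24
Dz = (-1)*[(-2)*(-42) - (-1)*4] - 3*[2*(-42) - (-1)*(-2)] + (-35)*[2*4 - (-2)*(-2)]
  = (-1)*(88) - 3*(-86) + (-35)*(4) = 30
x = Dx/D = 18/6 = 3, y = Dy/D = -24/6 = -4, z = Dz/D = 30/6 = 5
Check eq1: (-1)(3) + (3)(-4) + (-4)(5) = -35 = -35 ✓
Check eq2: (2)(3) + (-2)(-4) + (-3)(5) = -1 = -1 ✓
Check eq3: (-2)(3) + (4)(-4) + (-4)(5) = -42 = -42 ✓

x = 3, y = -4, z = 5


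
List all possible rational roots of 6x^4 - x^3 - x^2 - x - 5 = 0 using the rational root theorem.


Rational root theorem: possible roots are ±p/q where:
  p divides the constant term (-5): p ∈ {1, 5}
  q divides the leading coefficient (6): q ∈ {1, 2, 3, 6}

All possible rational roots: -5, -5/2, -5/3, -1, -5/6, -1/2, -1/3, -1/6, 1/6, 1/3, 1/2, 5/6, 1, 5/3, 5/2, 5

-5, -5/2, -5/3, -1, -5/6, -1/2, -1/3, -1/6, 1/6, 1/3, 1/2, 5/6, 1, 5/3, 5/2, 5


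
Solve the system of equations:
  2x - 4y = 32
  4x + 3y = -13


Using Cramer's rule:
Determinant D = (2)(3) - (4)(-4) = 6 + 16 = 22
Dx = (32)(3) - (-13)(-4) = 96 - 52 = 44
Dy = (2)(-13) - (4)(32) = -26 - 128 = -154
x = Dx/D = 44/22 = 2
y = Dy/D = -154/22 = -7

x = 2, y = -7


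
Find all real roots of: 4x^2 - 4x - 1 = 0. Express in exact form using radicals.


Using the quadratic formula: x = (-b ± sqrt(b^2 - 4ac)) / (2a)
Here a = 4, b = -4, c = -1
Discriminant = b^2 - 4ac = (-4)^2 - 4(4)(-1) = 16 + 16 = 32
Since discriminant = 32 > 0, there are two real roots.
x = (4 ± 4*sqrt(2)) / 8
Simplifying: x = (1 ± sqrt(2)) / 2
Numerically: x ≈ 1.2071 or x ≈ -0.2071

x = (1 + sqrt(2)) / 2 or x = (1 - sqrt(2)) / 2


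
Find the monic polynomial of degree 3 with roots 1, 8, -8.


A monic polynomial with roots 1, 8, -8 is:
p(x) = (x - 1)(x - 8)(x + 8)
After multiplying by (x - 1): x - 1
After multiplying by (x - 8): x^2 - 9x + 8
After multiplying by (x + 8): x^3 - x^2 - 64x + 64

x^3 - x^2 - 64x + 64


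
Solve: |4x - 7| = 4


An absolute value equation |expr| = 4 gives two cases:
Case 1: 4x - 7 = 4
  4x = 11, so x = 11/4
Case 2: 4x - 7 = -4
  4x = 3, so x = 3/4

x = 3/4, x = 11/4


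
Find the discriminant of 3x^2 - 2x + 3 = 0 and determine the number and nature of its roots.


For ax^2 + bx + c = 0, discriminant D = b^2 - 4ac
Here a = 3, b = -2, c = 3
D = (-2)^2 - 4(3)(3) = 4 - 36 = -32

D = -32 < 0
The equation has no real roots (2 complex conjugate roots).

Discriminant = -32, no real roots (2 complex conjugate roots)


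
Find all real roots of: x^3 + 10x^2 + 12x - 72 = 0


Let p(x) = x^3 + 10x^2 + 12x - 72. By the rational root theorem (leading coefficient 1), any rational root is an integer divisor of 72: try ±1, ±2, ... in turn.
Test x = 1: value = -49 ≠ 0.
Test x = -1: value = -75 ≠ 0.
Test x = 2: value = 0 ✓, so (x - 2) is a factor.
Synthetic division by (x - 2): bring down 1; 1(2) + 10 = 12; 12(2) + 12 = 36; 36(2) - 72 = 0 → quotient x^2 + 12x + 36, remainder 0.
Solve the quadratic x^2 + 12x + 36 = 0: discriminant = 12^2 - 4(1)(36) = 144 - 144 = 0.
Discriminant = 0, so a double root: x = -12/2 = -6.

x = -6 (multiplicity 2), x = 2


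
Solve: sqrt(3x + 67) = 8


Square both sides: 3x + 67 = 8^2 = 64
3x = 64 - 67 = -3
x = -1
Check: sqrt(3*(-1) + 67) = sqrt(64) = 8 ✓

x = -1


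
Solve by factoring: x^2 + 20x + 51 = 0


We need two numbers that multiply to 51 and add to 20.
Those numbers are 17 and 3 (since 17 * 3 = 51 and 17 + 3 = 20).
So x^2 + 20x + 51 = (x + 17)(x + 3) = 0
Setting each factor to zero: x = -17 or x = -3

x = -17, x = -3


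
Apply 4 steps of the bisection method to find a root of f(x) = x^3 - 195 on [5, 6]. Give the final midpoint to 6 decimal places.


f(x) = x^3 - 195
f(5) = -70 < 0
f(6) = 21 > 0

Step 1: midpoint = (5.000000 + 6.000000)/2 = 5.500000
  f(5.500000) = -28.625000
  f(mid) < 0, so root is in [5.500000, 6.000000]

Step 2: midpoint = (5.500000 + 6.000000)/2 = 5.750000
  f(5.750000) = -4.890625
  f(mid) < 0, so root is in [5.750000, 6.000000]

Step 3: midpoint = (5.750000 + 6.000000)/2 = 5.875000
  f(5.875000) = 7.779297
  f(mid) > 0, so root is in [5.750000, 5.875000]

Step 4: midpoint = (5.750000 + 5.875000)/2 = 5.812500
  f(5.812500) = 1.376221
  f(mid) > 0, so root is in [5.750000, 5.812500]

midpoint = 5.812500


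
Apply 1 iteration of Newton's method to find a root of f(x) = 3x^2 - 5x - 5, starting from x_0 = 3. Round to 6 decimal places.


Newton's method: x_(n+1) = x_n - f(x_n)/f'(x_n)
f(x) = 3x^2 - 5x - 5
f'(x) = 6x - 5

Iteration 1:
  f(3.000000) = 7.000000
  f'(3.000000) = 13.000000
  x_1 = 3.000000 - (7.000000)/(13.000000) = 2.461538

x_1 = 2.461538


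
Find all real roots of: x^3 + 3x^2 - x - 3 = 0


Let p(x) = x^3 + 3x^2 - x - 3. By the rational root theorem (leading coefficient 1), any rational root is an integer divisor of 3: try ±1, ±2, ... in turn.
Test x = 1: value = 0 ✓, so (x - 1) is a factor.
Synthetic division by (x - 1): bring down 1; 1(1) + 3 = 4; 4(1) - 1 = 3; 3(1) - 3 = 0 → quotient x^2 + 4x + 3, remainder 0.
Solve the quadratic x^2 + 4x + 3 = 0: discriminant = 4^2 - 4(1)(3) = 16 - 12 = 4.
sqrt(4) = 2, so x = (-4 ± 2)/2: x = -1 or x = -3.

x = -3, x = -1, x = 1


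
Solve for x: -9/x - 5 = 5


Subtract -5 from both sides: -9/x = 10
Multiply both sides by x: -9 = 10 * x
Divide by 10: x = -9/10

x = -9/10


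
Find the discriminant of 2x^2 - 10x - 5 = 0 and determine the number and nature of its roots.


For ax^2 + bx + c = 0, discriminant D = b^2 - 4ac
Here a = 2, b = -10, c = -5
D = (-10)^2 - 4(2)(-5) = 100 + 40 = 140

D = 140 > 0 but not a perfect square
The equation has 2 distinct real irrational roots.

Discriminant = 140, 2 distinct real irrational roots


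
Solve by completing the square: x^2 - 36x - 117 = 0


Start: x^2 - 36x - 117 = 0
Move constant: x^2 - 36x = 117
Half of -36 is -18, squared is 324
Add 324 to both sides: x^2 - 36x + 324 = 441
(x - 18)^2 = 441
x - 18 = ±21
x = 18 + 21 = 39 or x = 18 - 21 = -3

x = -3, x = 39


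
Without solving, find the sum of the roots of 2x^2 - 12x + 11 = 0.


By Vieta's formulas for ax^2 + bx + c = 0:
  Sum of roots = -b/a
  Product of roots = c/a

Here a = 2, b = -12, c = 11
Sum = -(-12)/2 = 6
Product = 11/2 = 11/2

Sum = 6


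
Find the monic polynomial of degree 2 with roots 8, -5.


A monic polynomial with roots 8, -5 is:
p(x) = (x - 8)(x + 5)
After multiplying by (x - 8): x - 8
After multiplying by (x + 5): x^2 - 3x - 40

x^2 - 3x - 40


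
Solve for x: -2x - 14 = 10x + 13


Starting with: -2x - 14 = 10x + 13
Move all x terms to left: (-2 - 10)x = 13 + 14
Simplify: -12x = 27
Divide both sides by -12: x = -9/4

x = -9/4


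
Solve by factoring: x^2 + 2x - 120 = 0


We need two numbers that multiply to -120 and add to 2.
Those numbers are -10 and 12 (since (-10) * 12 = -120 and (-10) + 12 = 2).
So x^2 + 2x - 120 = (x - 10)(x + 12) = 0
Setting each factor to zero: x = 10 or x = -12

x = -12, x = 10


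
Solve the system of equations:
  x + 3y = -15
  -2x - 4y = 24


Using Cramer's rule:
Determinant D = (1)(-4) - (-2)(3) = -4 + 6 = 2
Dx = (-15)(-4) - (24)(3) = 60 - 72 = -12
Dy = (1)(24) - (-2)(-15) = 24 - 30 = -6
x = Dx/D = -12/2 = -6
y = Dy/D = -6/2 = -3

x = -6, y = -3


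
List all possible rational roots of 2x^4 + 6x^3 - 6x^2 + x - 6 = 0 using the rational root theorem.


Rational root theorem: possible roots are ±p/q where:
  p divides the constant term (-6): p ∈ {1, 2, 3, 6}
  q divides the leading coefficient (2): q ∈ {1, 2}

All possible rational roots: -6, -3, -2, -3/2, -1, -1/2, 1/2, 1, 3/2, 2, 3, 6

-6, -3, -2, -3/2, -1, -1/2, 1/2, 1, 3/2, 2, 3, 6


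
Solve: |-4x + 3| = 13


An absolute value equation |expr| = 13 gives two cases:
Case 1: -4x + 3 = 13
  -4x = 10, so x = -5/2
Case 2: -4x + 3 = -13
  -4x = -16, so x = 4

x = -5/2, x = 4


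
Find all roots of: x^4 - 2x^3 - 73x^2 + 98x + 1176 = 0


Let p(x) = x^4 - 2x^3 - 73x^2 + 98x + 1176. By the rational root theorem (leading coefficient 1), any rational root is an integer divisor of 1176: try ±1, ±2, ... in turn.
Test x = 1: value = 1200 ≠ 0.
Test x = -1: value = 1008 ≠ 0.
Test x = 2: value = 1080 ≠ 0.
Test x = -2: value = 720 ≠ 0.
Test x = 3: value = 840 ≠ 0.
Test x = -3: value = 360 ≠ 0.
Test x = 4: value = 528 ≠ 0.
Test x = -4: value = 0 ✓, so (x + 4) is a factor.
Synthetic division by (x + 4): bring down 1; 1(-4) - 2 = -6; (-6)(-4) - 73 = -49; (-49)(-4) + 98 = 294; 294(-4) + 1176 = 0 → quotient x^3 - 6x^2 - 49x + 294, remainder 0.
Continue with the quotient x^3 - 6x^2 - 49x + 294 (candidates must divide 294).
Test x = 6: value = 0 ✓, so (x - 6) is a factor.
Synthetic division by (x - 6): bring down 1; 1(6) - 6 = 0; 0(6) - 49 = -49; (-49)(6) + 294 = 0 → quotient x^2 - 49, remainder 0.
Solve the quadratic x^2 - 49 = 0: discriminant = 0^2 - 4(1)(-49) = 0 + 196 = 196.
sqrt(196) = 14, so x = (0 ± 14)/2: x = 7 or x = -7.
Collecting all roots found:

x = -7, x = -4, x = 6, x = 7


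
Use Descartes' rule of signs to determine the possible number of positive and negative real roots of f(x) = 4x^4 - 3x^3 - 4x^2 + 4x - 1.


Descartes' rule of signs:

For positive roots, count sign changes in f(x) = 4x^4 - 3x^3 - 4x^2 + 4x - 1:
Signs of coefficients: +, -, -, +, -
Number of sign changes: 3
Possible positive real roots: 3, 1

For negative roots, examine f(-x) = 4x^4 + 3x^3 - 4x^2 - 4x - 1:
Signs of coefficients: +, +, -, -, -
Number of sign changes: 1
Possible negative real roots: 1

Positive roots: 3 or 1; Negative roots: 1


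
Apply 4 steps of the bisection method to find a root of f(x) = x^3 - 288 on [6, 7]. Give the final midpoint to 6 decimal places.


f(x) = x^3 - 288
f(6) = -72 < 0
f(7) = 55 > 0

Step 1: midpoint = (6.000000 + 7.000000)/2 = 6.500000
  f(6.500000) = -13.375000
  f(mid) < 0, so root is in [6.500000, 7.000000]

Step 2: midpoint = (6.500000 + 7.000000)/2 = 6.750000
  f(6.750000) = 19.546875
  f(mid) > 0, so root is in [6.500000, 6.750000]

Step 3: midpoint = (6.500000 + 6.750000)/2 = 6.625000
  f(6.625000) = 2.775391
  f(mid) > 0, so root is in [6.500000, 6.625000]

Step 4: midpoint = (6.500000 + 6.625000)/2 = 6.562500
  f(6.562500) = -5.376709
  f(mid) < 0, so root is in [6.562500, 6.625000]

midpoint = 6.562500


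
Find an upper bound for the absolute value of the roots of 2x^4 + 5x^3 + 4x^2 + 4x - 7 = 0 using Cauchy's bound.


Cauchy's bound: all roots r satisfy |r| <= 1 + max(|a_i/a_n|) for i = 0,...,n-1
where a_n is the leading coefficient.

Coefficients: [2, 5, 4, 4, -7]
Leading coefficient a_n = 2
Ratios |a_i/a_n|: 5/2, 2, 2, 7/2
Maximum ratio: 7/2
Cauchy's bound: |r| <= 1 + 7/2 = 9/2

Upper bound = 9/2


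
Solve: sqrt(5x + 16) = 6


Square both sides: 5x + 16 = 6^2 = 36
5x = 36 - 16 = 20
x = 4
Check: sqrt(5*4 + 16) = sqrt(36) = 6 ✓

x = 4


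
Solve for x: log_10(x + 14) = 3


Convert to exponential form: x + 14 = 10^3 = 1000
x = 1000 - 14 = 986
Check: log_10(986 + 14) = log_10(1000) = log_10(1000) = 3 ✓

x = 986


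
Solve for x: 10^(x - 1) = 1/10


Express both sides with the same base.
1/10 = 10^(-1)
Since the bases match, equate exponents: x - 1 = -1
So x = -1 - (-1) = 0

x = 0


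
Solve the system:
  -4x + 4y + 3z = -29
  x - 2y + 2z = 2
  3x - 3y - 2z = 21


Using Cramer's rule. Expand each determinant along the first row.
D  = (-4)*[(-2)*(-2) - 2*(-3)] - 4*[1*(-2) - 2*3] + 3*[1*(-3) - (-2)*3]
  = (-4)*(10) - 4*(-8) + 3*(3) = 1
Dx = (-29)*[(-2)*(-2) - 2*(-3)] - 4*[2*(-2) - 2*21] + 3*[2*(-3) - (-2)*21]
  = (-29)*(10) - 4*(-46) + 3*(36) = 2
Dy = (-4)*[2*(-2) - 2*21] - (-29)*[1*(-2) - 2*3] + 3*[1*21 - 2*3]
  = (-4)*(-46) - (-29)*(-8) + 3*(15) = -3
Dz = (-4)*[(-2)*21 - 2*(-3)] - 4*[1*21 - 2*3] + (-29)*[1*(-3) - (-2)*3]
  = (-4)*(-36) - 4*(15) + (-29)*(3) = -3
x = Dx/D = 2/1 = 2, y = Dy/D = -3/1 = -3, z = Dz/D = -3/1 = -3
Check eq1: (-4)(2) + (4)(-3) + (3)(-3) = -29 = -29 ✓
Check eq2: (1)(2) + (-2)(-3) + (2)(-3) = 2 = 2 ✓
Check eq3: (3)(2) + (-3)(-3) + (-2)(-3) = 21 = 21 ✓

x = 2, y = -3, z = -3


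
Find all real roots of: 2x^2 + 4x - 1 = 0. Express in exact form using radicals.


Using the quadratic formula: x = (-b ± sqrt(b^2 - 4ac)) / (2a)
Here a = 2, b = 4, c = -1
Discriminant = b^2 - 4ac = 4^2 - 4(2)(-1) = 16 + 8 = 24
Since discriminant = 24 > 0, there are two real roots.
x = (-4 ± 2*sqrt(6)) / 4
Simplifying: x = (-2 ± sqrt(6)) / 2
Numerically: x ≈ 0.2247 or x ≈ -2.2247

x = (-2 + sqrt(6)) / 2 or x = (-2 - sqrt(6)) / 2


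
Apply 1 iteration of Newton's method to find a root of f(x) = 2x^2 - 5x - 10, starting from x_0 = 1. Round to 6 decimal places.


Newton's method: x_(n+1) = x_n - f(x_n)/f'(x_n)
f(x) = 2x^2 - 5x - 10
f'(x) = 4x - 5

Iteration 1:
  f(1.000000) = -13.000000
  f'(1.000000) = -1.000000
  x_1 = 1.000000 - (-13.000000)/(-1.000000) = -12.000000

x_1 = -12.000000


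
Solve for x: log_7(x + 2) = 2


Convert to exponential form: x + 2 = 7^2 = 49
x = 49 - 2 = 47
Check: log_7(47 + 2) = log_7(49) = log_7(49) = 2 ✓

x = 47


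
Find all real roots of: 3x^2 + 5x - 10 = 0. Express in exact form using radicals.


Using the quadratic formula: x = (-b ± sqrt(b^2 - 4ac)) / (2a)
Here a = 3, b = 5, c = -10
Discriminant = b^2 - 4ac = 5^2 - 4(3)(-10) = 25 + 120 = 145
Since discriminant = 145 > 0, there are two real roots.
x = (-5 ± sqrt(145)) / 6
Numerically: x ≈ 1.1736 or x ≈ -2.8403

x = (-5 + sqrt(145)) / 6 or x = (-5 - sqrt(145)) / 6


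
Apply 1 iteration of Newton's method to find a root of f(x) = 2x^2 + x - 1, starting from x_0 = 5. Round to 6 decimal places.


Newton's method: x_(n+1) = x_n - f(x_n)/f'(x_n)
f(x) = 2x^2 + x - 1
f'(x) = 4x + 1

Iteration 1:
  f(5.000000) = 54.000000
  f'(5.000000) = 21.000000
  x_1 = 5.000000 - (54.000000)/(21.000000) = 2.428571

x_1 = 2.428571


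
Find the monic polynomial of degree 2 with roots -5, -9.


A monic polynomial with roots -5, -9 is:
p(x) = (x + 5)(x + 9)
After multiplying by (x + 5): x + 5
After multiplying by (x + 9): x^2 + 14x + 45

x^2 + 14x + 45


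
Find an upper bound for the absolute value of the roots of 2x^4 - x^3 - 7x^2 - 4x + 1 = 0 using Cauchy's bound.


Cauchy's bound: all roots r satisfy |r| <= 1 + max(|a_i/a_n|) for i = 0,...,n-1
where a_n is the leading coefficient.

Coefficients: [2, -1, -7, -4, 1]
Leading coefficient a_n = 2
Ratios |a_i/a_n|: 1/2, 7/2, 2, 1/2
Maximum ratio: 7/2
Cauchy's bound: |r| <= 1 + 7/2 = 9/2

Upper bound = 9/2


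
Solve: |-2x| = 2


An absolute value equation |expr| = 2 gives two cases:
Case 1: -2x = 2
  -2x = 2, so x = -1
Case 2: -2x = -2
  -2x = -2, so x = 1

x = -1, x = 1


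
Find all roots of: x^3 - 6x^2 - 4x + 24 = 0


Let p(x) = x^3 - 6x^2 - 4x + 24. By the rational root theorem (leading coefficient 1), any rational root is an integer divisor of 24: try ±1, ±2, ... in turn.
Test x = 1: value = 15 ≠ 0.
Test x = -1: value = 21 ≠ 0.
Test x = 2: value = 0 ✓, so (x - 2) is a factor.
Synthetic division by (x - 2): bring down 1; 1(2) - 6 = -4; (-4)(2) - 4 = -12; (-12)(2) + 24 = 0 → quotient x^2 - 4x - 12, remainder 0.
Solve the quadratic x^2 - 4x - 12 = 0: discriminant = (-4)^2 - 4(1)(-12) = 16 + 48 = 64.
sqrt(64) = 8, so x = (4 ± 8)/2: x = 6 or x = -2.
Collecting all roots found:

x = -2, x = 2, x = 6


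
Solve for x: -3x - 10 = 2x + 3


Starting with: -3x - 10 = 2x + 3
Move all x terms to left: (-3 - 2)x = 3 + 10
Simplify: -5x = 13
Divide both sides by -5: x = -13/5

x = -13/5


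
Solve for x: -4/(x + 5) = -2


Multiply both sides by (x + 5): -4 = -2(x + 5)
Distribute: -4 = -2x - 10
-2x = -4 + 10 = 6
x = -3

x = -3


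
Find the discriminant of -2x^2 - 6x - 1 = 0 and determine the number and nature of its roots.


For ax^2 + bx + c = 0, discriminant D = b^2 - 4ac
Here a = -2, b = -6, c = -1
D = (-6)^2 - 4(-2)(-1) = 36 - 8 = 28

D = 28 > 0 but not a perfect square
The equation has 2 distinct real irrational roots.

Discriminant = 28, 2 distinct real irrational roots


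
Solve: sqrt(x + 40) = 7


Square both sides: x + 40 = 7^2 = 49
x = 49 - 40 = 9
x = 9
Check: sqrt(1*9 + 40) = sqrt(49) = 7 ✓

x = 9


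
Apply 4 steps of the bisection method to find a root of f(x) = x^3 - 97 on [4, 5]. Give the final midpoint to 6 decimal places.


f(x) = x^3 - 97
f(4) = -33 < 0
f(5) = 28 > 0

Step 1: midpoint = (4.000000 + 5.000000)/2 = 4.500000
  f(4.500000) = -5.875000
  f(mid) < 0, so root is in [4.500000, 5.000000]

Step 2: midpoint = (4.500000 + 5.000000)/2 = 4.750000
  f(4.750000) = 10.171875
  f(mid) > 0, so root is in [4.500000, 4.750000]

Step 3: midpoint = (4.500000 + 4.750000)/2 = 4.625000
  f(4.625000) = 1.931641
  f(mid) > 0, so root is in [4.500000, 4.625000]

Step 4: midpoint = (4.500000 + 4.625000)/2 = 4.562500
  f(4.562500) = -2.025146
  f(mid) < 0, so root is in [4.562500, 4.625000]

midpoint = 4.562500


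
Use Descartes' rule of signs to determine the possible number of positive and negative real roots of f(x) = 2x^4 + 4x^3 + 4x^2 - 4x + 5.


Descartes' rule of signs:

For positive roots, count sign changes in f(x) = 2x^4 + 4x^3 + 4x^2 - 4x + 5:
Signs of coefficients: +, +, +, -, +
Number of sign changes: 2
Possible positive real roots: 2, 0

For negative roots, examine f(-x) = 2x^4 - 4x^3 + 4x^2 + 4x + 5:
Signs of coefficients: +, -, +, +, +
Number of sign changes: 2
Possible negative real roots: 2, 0

Positive roots: 2 or 0; Negative roots: 2 or 0


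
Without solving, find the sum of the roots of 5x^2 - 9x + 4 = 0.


By Vieta's formulas for ax^2 + bx + c = 0:
  Sum of roots = -b/a
  Product of roots = c/a

Here a = 5, b = -9, c = 4
Sum = -(-9)/5 = 9/5
Product = 4/5 = 4/5

Sum = 9/5


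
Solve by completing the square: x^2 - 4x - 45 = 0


Start: x^2 - 4x - 45 = 0
Move constant: x^2 - 4x = 45
Half of -4 is -2, squared is 4
Add 4 to both sides: x^2 - 4x + 4 = 49
(x - 2)^2 = 49
x - 2 = ±7
x = 2 + 7 = 9 or x = 2 - 7 = -5

x = -5, x = 9


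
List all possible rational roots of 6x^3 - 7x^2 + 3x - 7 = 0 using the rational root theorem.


Rational root theorem: possible roots are ±p/q where:
  p divides the constant term (-7): p ∈ {1, 7}
  q divides the leading coefficient (6): q ∈ {1, 2, 3, 6}

All possible rational roots: -7, -7/2, -7/3, -7/6, -1, -1/2, -1/3, -1/6, 1/6, 1/3, 1/2, 1, 7/6, 7/3, 7/2, 7

-7, -7/2, -7/3, -7/6, -1, -1/2, -1/3, -1/6, 1/6, 1/3, 1/2, 1, 7/6, 7/3, 7/2, 7


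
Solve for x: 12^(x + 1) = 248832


Express both sides with the same base.
248832 = 12^5
Since the bases match, equate exponents: x + 1 = 5
So x = 5 - (1) = 4

x = 4


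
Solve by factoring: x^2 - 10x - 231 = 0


We need two numbers that multiply to -231 and add to -10.
Those numbers are 11 and -21 (since 11 * (-21) = -231 and 11 + (-21) = -10).
So x^2 - 10x - 231 = (x + 11)(x - 21) = 0
Setting each factor to zero: x = -11 or x = 21

x = -11, x = 21


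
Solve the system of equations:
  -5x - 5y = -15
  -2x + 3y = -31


Using Cramer's rule:
Determinant D = (-5)(3) - (-2)(-5) = -15 - 10 = -25
Dx = (-15)(3) - (-31)(-5) = -45 - 155 = -200
Dy = (-5)(-31) - (-2)(-15) = 155 - 30 = 125
x = Dx/D = -200/-25 = 8
y = Dy/D = 125/-25 = -5

x = 8, y = -5


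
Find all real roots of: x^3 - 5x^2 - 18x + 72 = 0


Let p(x) = x^3 - 5x^2 - 18x + 72. By the rational root theorem (leading coefficient 1), any rational root is an integer divisor of 72: try ±1, ±2, ... in turn.
Test x = 1: value = 50 ≠ 0.
Test x = -1: value = 84 ≠ 0.
Test x = 2: value = 24 ≠ 0.
Test x = -2: value = 80 ≠ 0.
Test x = 3: value = 0 ✓, so (x - 3) is a factor.
Synthetic division by (x - 3): bring down 1; 1(3) - 5 = -2; (-2)(3) - 18 = -24; (-24)(3) + 72 = 0 → quotient x^2 - 2x - 24, remainder 0.
Solve the quadratic x^2 - 2x - 24 = 0: discriminant = (-2)^2 - 4(1)(-24) = 4 + 96 = 100.
sqrt(100) = 10, so x = (2 ± 10)/2: x = 6 or x = -4.

x = -4, x = 3, x = 6


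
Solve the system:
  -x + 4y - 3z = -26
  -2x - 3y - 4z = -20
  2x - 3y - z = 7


Using Cramer's rule. Expand each determinant along the first row.
D  = (-1)*[(-3)*(-1) - (-4)*(-3)] - 4*[(-2)*(-1) - (-4)*2] + (-3)*[(-2)*(-3) - (-3)*2]
  = (-1)*(-9) - 4*(10) + (-3)*(12) = -67
Dx = (-26)*[(-3)*(-1) - (-4)*(-3)] - 4*[(-20)*(-1) - (-4)*7] + (-3)*[(-20)*(-3) - (-3)*7]
  = (-26)*(-9) - 4*(48) + (-3)*(81) = -201
Dy = (-1)*[(-20)*(-1) - (-4)*7] - (-26)*[(-2)*(-1) - (-4)*2] + (-3)*[(-2)*7 - (-20)*2]
  = (-1)*(48) - (-26)*(10) + (-3)*(26) = 134
Dz = (-1)*[(-3)*7 - (-20)*(-3)] - 4*[(-2)*7 - (-20)*2] + (-26)*[(-2)*(-3) - (-3)*2]
  = (-1)*(-81) - 4*(26) + (-26)*(12) = -335
x = Dx/D = -201/-67 = 3, y = Dy/D = 134/-67 = -2, z = Dz/D = -335/-67 = 5
Check eq1: (-1)(3) + (4)(-2) + (-3)(5) = -26 = -26 ✓
Check eq2: (-2)(3) + (-3)(-2) + (-4)(5) = -20 = -20 ✓
Check eq3: (2)(3) + (-3)(-2) + (-1)(5) = 7 = 7 ✓

x = 3, y = -2, z = 5


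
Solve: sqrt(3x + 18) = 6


Square both sides: 3x + 18 = 6^2 = 36
3x = 36 - 18 = 18
x = 6
Check: sqrt(3*6 + 18) = sqrt(36) = 6 ✓

x = 6


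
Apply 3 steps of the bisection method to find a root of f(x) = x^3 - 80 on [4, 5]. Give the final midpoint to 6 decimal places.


f(x) = x^3 - 80
f(4) = -16 < 0
f(5) = 45 > 0

Step 1: midpoint = (4.000000 + 5.000000)/2 = 4.500000
  f(4.500000) = 11.125000
  f(mid) > 0, so root is in [4.000000, 4.500000]

Step 2: midpoint = (4.000000 + 4.500000)/2 = 4.250000
  f(4.250000) = -3.234375
  f(mid) < 0, so root is in [4.250000, 4.500000]

Step 3: midpoint = (4.250000 + 4.500000)/2 = 4.375000
  f(4.375000) = 3.740234
  f(mid) > 0, so root is in [4.250000, 4.375000]

midpoint = 4.375000


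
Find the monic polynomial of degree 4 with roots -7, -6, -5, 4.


A monic polynomial with roots -7, -6, -5, 4 is:
p(x) = (x + 7)(x + 6)(x + 5)(x - 4)
After multiplying by (x + 7): x + 7
After multiplying by (x + 6): x^2 + 13x + 42
After multiplying by (x + 5): x^3 + 18x^2 + 107x + 210
After multiplying by (x - 4): x^4 + 14x^3 + 35x^2 - 218x - 840

x^4 + 14x^3 + 35x^2 - 218x - 840


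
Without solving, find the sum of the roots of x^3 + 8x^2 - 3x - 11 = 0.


By Vieta's formulas for x^3 + bx^2 + cx + d = 0:
  r1 + r2 + r3 = -b/a = -8
  r1*r2 + r1*r3 + r2*r3 = c/a = -3
  r1*r2*r3 = -d/a = 11


Sum = -8


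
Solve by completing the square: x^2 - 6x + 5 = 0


Start: x^2 - 6x + 5 = 0
Move constant: x^2 - 6x = -5
Half of -6 is -3, squared is 9
Add 9 to both sides: x^2 - 6x + 9 = 4
(x - 3)^2 = 4
x - 3 = ±2
x = 3 + 2 = 5 or x = 3 - 2 = 1

x = 1, x = 5


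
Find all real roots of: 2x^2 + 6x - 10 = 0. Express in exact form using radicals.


Using the quadratic formula: x = (-b ± sqrt(b^2 - 4ac)) / (2a)
Here a = 2, b = 6, c = -10
Discriminant = b^2 - 4ac = 6^2 - 4(2)(-10) = 36 + 80 = 116
Since discriminant = 116 > 0, there are two real roots.
x = (-6 ± 2*sqrt(29)) / 4
Simplifying: x = (-3 ± sqrt(29)) / 2
Numerically: x ≈ 1.1926 or x ≈ -4.1926

x = (-3 + sqrt(29)) / 2 or x = (-3 - sqrt(29)) / 2


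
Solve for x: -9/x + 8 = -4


Subtract 8 from both sides: -9/x = -12
Multiply both sides by x: -9 = -12 * x
Divide by -12: x = 3/4

x = 3/4


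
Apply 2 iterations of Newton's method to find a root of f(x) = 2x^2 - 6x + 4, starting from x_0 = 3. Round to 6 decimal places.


Newton's method: x_(n+1) = x_n - f(x_n)/f'(x_n)
f(x) = 2x^2 - 6x + 4
f'(x) = 4x - 6

Iteration 1:
  f(3.000000) = 4.000000
  f'(3.000000) = 6.000000
  x_1 = 3.000000 - (4.000000)/(6.000000) = 2.333333

Iteration 2:
  f(2.333333) = 0.888889
  f'(2.333333) = 3.333333
  x_2 = 2.333333 - (0.888889)/(3.333333) = 2.066667

x_2 = 2.066667


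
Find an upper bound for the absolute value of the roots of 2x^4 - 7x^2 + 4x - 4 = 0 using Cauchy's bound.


Cauchy's bound: all roots r satisfy |r| <= 1 + max(|a_i/a_n|) for i = 0,...,n-1
where a_n is the leading coefficient.

Coefficients: [2, 0, -7, 4, -4]
Leading coefficient a_n = 2
Ratios |a_i/a_n|: 0, 7/2, 2, 2
Maximum ratio: 7/2
Cauchy's bound: |r| <= 1 + 7/2 = 9/2

Upper bound = 9/2


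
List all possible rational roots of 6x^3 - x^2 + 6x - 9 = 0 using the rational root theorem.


Rational root theorem: possible roots are ±p/q where:
  p divides the constant term (-9): p ∈ {1, 3, 9}
  q divides the leading coefficient (6): q ∈ {1, 2, 3, 6}

All possible rational roots: -9, -9/2, -3, -3/2, -1, -1/2, -1/3, -1/6, 1/6, 1/3, 1/2, 1, 3/2, 3, 9/2, 9

-9, -9/2, -3, -3/2, -1, -1/2, -1/3, -1/6, 1/6, 1/3, 1/2, 1, 3/2, 3, 9/2, 9


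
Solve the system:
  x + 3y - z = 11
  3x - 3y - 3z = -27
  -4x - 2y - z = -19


Using Cramer's rule. Expand each determinant along the first row.
D  = 1*[(-3)*(-1) - (-3)*(-2)] - 3*[3*(-1) - (-3)*(-4)] + (-1)*[3*(-2) - (-3)*(-4)]
  = 1*(-3) - 3*(-15) + (-1)*(-18) = 60
Dx = 11*[(-3)*(-1) - (-3)*(-2)] - 3*[(-27)*(-1) - (-3)*(-19)] + (-1)*[(-27)*(-2) - (-3)*(-19)]
  = 11*(-3) - 3*(-30) + (-1)*(-3) = 60
Dy = 1*[(-27)*(-1) - (-3)*(-19)] - 11*[3*(-1) - (-3)*(-4)] + (-1)*[3*(-19) - (-27)*(-4)]
  = 1*(-30) - 11*(-15) + (-1)*(-165) = 300
Dz = 1*[(-3)*(-19) - (-27)*(-2)] - 3*[3*(-19) - (-27)*(-4)] + 11*[3*(-2) - (-3)*(-4)]
  = 1*(3) - 3*(-165) + 11*(-18) = 300
x = Dx/D = 60/60 = 1, y = Dy/D = 300/60 = 5, z = Dz/D = 300/60 = 5
Check eq1: (1)(1) + (3)(5) + (-1)(5) = 11 = 11 ✓
Check eq2: (3)(1) + (-3)(5) + (-3)(5) = -27 = -27 ✓
Check eq3: (-4)(1) + (-2)(5) + (-1)(5) = -19 = -19 ✓

x = 1, y = 5, z = 5


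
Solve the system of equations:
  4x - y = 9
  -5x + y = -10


Using Cramer's rule:
Determinant D = (4)(1) - (-5)(-1) = 4 - 5 = -1
Dx = (9)(1) - (-10)(-1) = 9 - 10 = -1
Dy = (4)(-10) - (-5)(9) = -40 + 45 = 5
x = Dx/D = -1/-1 = 1
y = Dy/D = 5/-1 = -5

x = 1, y = -5


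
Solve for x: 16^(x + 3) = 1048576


Express both sides with the same base.
1048576 = 16^5
Since the bases match, equate exponents: x + 3 = 5
So x = 5 - (3) = 2

x = 2


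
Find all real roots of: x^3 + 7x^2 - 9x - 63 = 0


Let p(x) = x^3 + 7x^2 - 9x - 63. By the rational root theorem (leading coefficient 1), any rational root is an integer divisor of 63: try ±1, ±2, ... in turn.
Test x = 1: value = -64 ≠ 0.
Test x = -1: value = -48 ≠ 0.
Test x = 3: value = 0 ✓, so (x - 3) is a factor.
Synthetic division by (x - 3): bring down 1; 1(3) + 7 = 10; 10(3) - 9 = 21; 21(3) - 63 = 0 → quotient x^2 + 10x + 21, remainder 0.
Solve the quadratic x^2 + 10x + 21 = 0: discriminant = 10^2 - 4(1)(21) = 100 - 84 = 16.
sqrt(16) = 4, so x = (-10 ± 4)/2: x = -3 or x = -7.

x = -7, x = -3, x = 3


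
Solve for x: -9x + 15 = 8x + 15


Starting with: -9x + 15 = 8x + 15
Move all x terms to left: (-9 - 8)x = 15 - 15
Simplify: -17x = 0
Divide both sides by -17: x = 0

x = 0


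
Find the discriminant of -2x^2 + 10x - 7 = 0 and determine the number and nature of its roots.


For ax^2 + bx + c = 0, discriminant D = b^2 - 4ac
Here a = -2, b = 10, c = -7
D = (10)^2 - 4(-2)(-7) = 100 - 56 = 44

D = 44 > 0 but not a perfect square
The equation has 2 distinct real irrational roots.

Discriminant = 44, 2 distinct real irrational roots


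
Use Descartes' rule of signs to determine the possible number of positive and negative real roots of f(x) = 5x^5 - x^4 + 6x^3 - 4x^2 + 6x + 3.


Descartes' rule of signs:

For positive roots, count sign changes in f(x) = 5x^5 - x^4 + 6x^3 - 4x^2 + 6x + 3:
Signs of coefficients: +, -, +, -, +, +
Number of sign changes: 4
Possible positive real roots: 4, 2, 0

For negative roots, examine f(-x) = -5x^5 - x^4 - 6x^3 - 4x^2 - 6x + 3:
Signs of coefficients: -, -, -, -, -, +
Number of sign changes: 1
Possible negative real roots: 1

Positive roots: 4 or 2 or 0; Negative roots: 1


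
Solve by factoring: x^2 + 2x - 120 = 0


We need two numbers that multiply to -120 and add to 2.
Those numbers are 12 and -10 (since 12 * (-10) = -120 and 12 + (-10) = 2).
So x^2 + 2x - 120 = (x + 12)(x - 10) = 0
Setting each factor to zero: x = -12 or x = 10

x = -12, x = 10


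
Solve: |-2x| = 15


An absolute value equation |expr| = 15 gives two cases:
Case 1: -2x = 15
  -2x = 15, so x = -15/2
Case 2: -2x = -15
  -2x = -15, so x = 15/2

x = -15/2, x = 15/2


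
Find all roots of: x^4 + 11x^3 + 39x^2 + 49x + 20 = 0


Let p(x) = x^4 + 11x^3 + 39x^2 + 49x + 20. By the rational root theorem (leading coefficient 1), any rational root is an integer divisor of 20: try ±1, ±2, ... in turn.
Test x = 1: value = 120 ≠ 0.
Test x = -1: value = 0 ✓, so (x + 1) is a factor.
Synthetic division by (x + 1): bring down 1; 1(-1) + 11 = 10; 10(-1) + 39 = 29; 29(-1) + 49 = 20; 20(-1) + 20 = 0 → quotient x^3 + 10x^2 + 29x + 20, remainder 0.
Continue with the quotient x^3 + 10x^2 + 29x + 20 (candidates must divide 20; re-test x = -1 first in case it repeats).
Test x = -1: value = 0 ✓, so (x + 1) is a factor.
Synthetic division by (x + 1): bring down 1; 1(-1) + 10 = 9; 9(-1) + 29 = 20; 20(-1) + 20 = 0 → quotient x^2 + 9x + 20, remainder 0.
Solve the quadratic x^2 + 9x + 20 = 0: discriminant = 9^2 - 4(1)(20) = 81 - 80 = 1.
sqrt(1) = 1, so x = (-9 ± 1)/2: x = -4 or x = -5.
Collecting all roots found:

x = -5, x = -4, x = -1 (multiplicity 2)


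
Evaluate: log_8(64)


We need the exponent such that 8^? = 64
8^2 = 64
Therefore log_8(64) = 2

2


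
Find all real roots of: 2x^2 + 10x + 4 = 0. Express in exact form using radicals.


Using the quadratic formula: x = (-b ± sqrt(b^2 - 4ac)) / (2a)
Here a = 2, b = 10, c = 4
Discriminant = b^2 - 4ac = 10^2 - 4(2)(4) = 100 - 32 = 68
Since discriminant = 68 > 0, there are two real roots.
x = (-10 ± 2*sqrt(17)) / 4
Simplifying: x = (-5 ± sqrt(17)) / 2
Numerically: x ≈ -0.4384 or x ≈ -4.5616

x = (-5 + sqrt(17)) / 2 or x = (-5 - sqrt(17)) / 2


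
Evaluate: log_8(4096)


We need the exponent such that 8^? = 4096
8^4 = 4096
Therefore log_8(4096) = 4

4


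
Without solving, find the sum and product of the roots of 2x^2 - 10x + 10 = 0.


By Vieta's formulas for ax^2 + bx + c = 0:
  Sum of roots = -b/a
  Product of roots = c/a

Here a = 2, b = -10, c = 10
Sum = -(-10)/2 = 5
Product = 10/2 = 5

Sum = 5, Product = 5


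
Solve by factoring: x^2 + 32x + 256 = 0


We need two numbers that multiply to 256 and add to 32.
Those numbers are 16 and 16 (since 16 * 16 = 256 and 16 + 16 = 32).
So x^2 + 32x + 256 = (x + 16)(x + 16) = 0
Setting each factor to zero: x = -16 or x = -16

x = -16


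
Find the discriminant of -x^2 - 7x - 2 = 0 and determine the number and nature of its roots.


For ax^2 + bx + c = 0, discriminant D = b^2 - 4ac
Here a = -1, b = -7, c = -2
D = (-7)^2 - 4(-1)(-2) = 49 - 8 = 41

D = 41 > 0 but not a perfect square
The equation has 2 distinct real irrational roots.

Discriminant = 41, 2 distinct real irrational roots


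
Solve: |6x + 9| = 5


An absolute value equation |expr| = 5 gives two cases:
Case 1: 6x + 9 = 5
  6x = -4, so x = -2/3
Case 2: 6x + 9 = -5
  6x = -14, so x = -7/3

x = -7/3, x = -2/3


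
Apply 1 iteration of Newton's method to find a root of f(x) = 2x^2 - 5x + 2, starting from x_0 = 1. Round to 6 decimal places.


Newton's method: x_(n+1) = x_n - f(x_n)/f'(x_n)
f(x) = 2x^2 - 5x + 2
f'(x) = 4x - 5

Iteration 1:
  f(1.000000) = -1.000000
  f'(1.000000) = -1.000000
  x_1 = 1.000000 - (-1.000000)/(-1.000000) = 0.000000

x_1 = 0.000000


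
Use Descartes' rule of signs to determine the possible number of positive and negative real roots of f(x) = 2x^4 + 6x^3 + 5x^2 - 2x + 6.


Descartes' rule of signs:

For positive roots, count sign changes in f(x) = 2x^4 + 6x^3 + 5x^2 - 2x + 6:
Signs of coefficients: +, +, +, -, +
Number of sign changes: 2
Possible positive real roots: 2, 0

For negative roots, examine f(-x) = 2x^4 - 6x^3 + 5x^2 + 2x + 6:
Signs of coefficients: +, -, +, +, +
Number of sign changes: 2
Possible negative real roots: 2, 0

Positive roots: 2 or 0; Negative roots: 2 or 0


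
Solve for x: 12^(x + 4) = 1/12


Express both sides with the same base.
1/12 = 12^(-1)
Since the bases match, equate exponents: x + 4 = -1
So x = -1 - (4) = -5

x = -5


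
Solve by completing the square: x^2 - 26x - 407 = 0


Start: x^2 - 26x - 407 = 0
Move constant: x^2 - 26x = 407
Half of -26 is -13, squared is 169
Add 169 to both sides: x^2 - 26x + 169 = 576
(x - 13)^2 = 576
x - 13 = ±24
x = 13 + 24 = 37 or x = 13 - 24 = -11

x = -11, x = 37


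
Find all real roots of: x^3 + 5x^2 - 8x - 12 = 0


Let p(x) = x^3 + 5x^2 - 8x - 12. By the rational root theorem (leading coefficient 1), any rational root is an integer divisor of 12: try ±1, ±2, ... in turn.
Test x = 1: value = -14 ≠ 0.
Test x = -1: value = 0 ✓, so (x + 1) is a factor.
Synthetic division by (x + 1): bring down 1; 1(-1) + 5 = 4; 4(-1) - 8 = -12; (-12)(-1) - 12 = 0 → quotient x^2 + 4x - 12, remainder 0.
Solve the quadratic x^2 + 4x - 12 = 0: discriminant = 4^2 - 4(1)(-12) = 16 + 48 = 64.
sqrt(64) = 8, so x = (-4 ± 8)/2: x = 2 or x = -6.

x = -6, x = -1, x = 2


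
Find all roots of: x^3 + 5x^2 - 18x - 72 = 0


Let p(x) = x^3 + 5x^2 - 18x - 72. By the rational root theorem (leading coefficient 1), any rational root is an integer divisor of 72: try ±1, ±2, ... in turn.
Test x = 1: value = -84 ≠ 0.
Test x = -1: value = -50 ≠ 0.
Test x = 2: value = -80 ≠ 0.
Test x = -2: value = -24 ≠ 0.
Test x = 3: value = -54 ≠ 0.
Test x = -3: value = 0 ✓, so (x + 3) is a factor.
Synthetic division by (x + 3): bring down 1; 1(-3) + 5 = 2; 2(-3) - 18 = -24; (-24)(-3) - 72 = 0 → quotient x^2 + 2x - 24, remainder 0.
Solve the quadratic x^2 + 2x - 24 = 0: discriminant = 2^2 - 4(1)(-24) = 4 + 96 = 100.
sqrt(100) = 10, so x = (-2 ± 10)/2: x = 4 or x = -6.
Collecting all roots found:

x = -6, x = -3, x = 4


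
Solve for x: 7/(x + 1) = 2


Multiply both sides by (x + 1): 7 = 2(x + 1)
Distribute: 7 = 2x + 2
2x = 7 - 2 = 5
x = 5/2

x = 5/2


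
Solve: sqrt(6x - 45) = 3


Square both sides: 6x - 45 = 3^2 = 9
6x = 9 + 45 = 54
x = 9
Check: sqrt(6*9 - 45) = sqrt(9) = 3 ✓

x = 9


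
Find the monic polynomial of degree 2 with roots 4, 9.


A monic polynomial with roots 4, 9 is:
p(x) = (x - 4)(x - 9)
After multiplying by (x - 4): x - 4
After multiplying by (x - 9): x^2 - 13x + 36

x^2 - 13x + 36


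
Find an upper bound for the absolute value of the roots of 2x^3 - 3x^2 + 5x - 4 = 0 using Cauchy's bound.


Cauchy's bound: all roots r satisfy |r| <= 1 + max(|a_i/a_n|) for i = 0,...,n-1
where a_n is the leading coefficient.

Coefficients: [2, -3, 5, -4]
Leading coefficient a_n = 2
Ratios |a_i/a_n|: 3/2, 5/2, 2
Maximum ratio: 5/2
Cauchy's bound: |r| <= 1 + 5/2 = 7/2

Upper bound = 7/2


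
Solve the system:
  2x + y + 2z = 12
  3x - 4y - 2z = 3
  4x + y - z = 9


Using Cramer's rule. Expand each determinant along the first row.
D  = 2*[(-4)*(-1) - (-2)*1] - 1*[3*(-1) - (-2)*4] + 2*[3*1 - (-4)*4]
  = 2*(6) - 1*(5) + 2*(19) = 45
Dx = 12*[(-4)*(-1) - (-2)*1] - 1*[3*(-1) - (-2)*9] + 2*[3*1 - (-4)*9]
  = 12*(6) - 1*(15) + 2*(39) = 135
Dy = 2*[3*(-1) - (-2)*9] - 12*[3*(-1) - (-2)*4] + 2*[3*9 - 3*4]
  = 2*(15) - 12*(5) + 2*(15) = 0
Dz = 2*[(-4)*9 - 3*1] - 1*[3*9 - 3*4] + 12*[3*1 - (-4)*4]
  = 2*(-39) - 1*(15) + 12*(19) = 135
x = Dx/D = 135/45 = 3, y = Dy/D = 0/45 = 0, z = Dz/D = 135/45 = 3
Check eq1: (2)(3) + (1)(0) + (2)(3) = 12 = 12 ✓
Check eq2: (3)(3) + (-4)(0) + (-2)(3) = 3 = 3 ✓
Check eq3: (4)(3) + (1)(0) + (-1)(3) = 9 = 9 ✓

x = 3, y = 0, z = 3


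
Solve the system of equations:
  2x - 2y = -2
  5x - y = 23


Using Cramer's rule:
Determinant D = (2)(-1) - (5)(-2) = -2 + 10 = 8
Dx = (-2)(-1) - (23)(-2) = 2 + 46 = 48
Dy = (2)(23) - (5)(-2) = 46 + 10 = 56
x = Dx/D = 48/8 = 6
y = Dy/D = 56/8 = 7

x = 6, y = 7


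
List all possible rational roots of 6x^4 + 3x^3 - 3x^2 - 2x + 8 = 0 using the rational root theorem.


Rational root theorem: possible roots are ±p/q where:
  p divides the constant term (8): p ∈ {1, 2, 4, 8}
  q divides the leading coefficient (6): q ∈ {1, 2, 3, 6}

All possible rational roots: -8, -4, -8/3, -2, -4/3, -1, -2/3, -1/2, -1/3, -1/6, 1/6, 1/3, 1/2, 2/3, 1, 4/3, 2, 8/3, 4, 8

-8, -4, -8/3, -2, -4/3, -1, -2/3, -1/2, -1/3, -1/6, 1/6, 1/3, 1/2, 2/3, 1, 4/3, 2, 8/3, 4, 8


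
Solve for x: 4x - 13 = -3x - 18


Starting with: 4x - 13 = -3x - 18
Move all x terms to left: (4 + 3)x = -18 + 13
Simplify: 7x = -5
Divide both sides by 7: x = -5/7

x = -5/7


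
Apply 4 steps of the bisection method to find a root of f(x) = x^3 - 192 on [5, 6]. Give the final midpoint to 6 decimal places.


f(x) = x^3 - 192
f(5) = -67 < 0
f(6) = 24 > 0

Step 1: midpoint = (5.000000 + 6.000000)/2 = 5.500000
  f(5.500000) = -25.625000
  f(mid) < 0, so root is in [5.500000, 6.000000]

Step 2: midpoint = (5.500000 + 6.000000)/2 = 5.750000
  f(5.750000) = -1.890625
  f(mid) < 0, so root is in [5.750000, 6.000000]

Step 3: midpoint = (5.750000 + 6.000000)/2 = 5.875000
  f(5.875000) = 10.779297
  f(mid) > 0, so root is in [5.750000, 5.875000]

Step 4: midpoint = (5.750000 + 5.875000)/2 = 5.812500
  f(5.812500) = 4.376221
  f(mid) > 0, so root is in [5.750000, 5.812500]

midpoint = 5.812500


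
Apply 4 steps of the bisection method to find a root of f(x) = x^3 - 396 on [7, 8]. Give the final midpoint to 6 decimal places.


f(x) = x^3 - 396
f(7) = -53 < 0
f(8) = 116 > 0

Step 1: midpoint = (7.000000 + 8.000000)/2 = 7.500000
  f(7.500000) = 25.875000
  f(mid) > 0, so root is in [7.000000, 7.500000]

Step 2: midpoint = (7.000000 + 7.500000)/2 = 7.250000
  f(7.250000) = -14.921875
  f(mid) < 0, so root is in [7.250000, 7.500000]

Step 3: midpoint = (7.250000 + 7.500000)/2 = 7.375000
  f(7.375000) = 5.130859
  f(mid) > 0, so root is in [7.250000, 7.375000]

Step 4: midpoint = (7.250000 + 7.375000)/2 = 7.312500
  f(7.312500) = -4.981201
  f(mid) < 0, so root is in [7.312500, 7.375000]

midpoint = 7.312500


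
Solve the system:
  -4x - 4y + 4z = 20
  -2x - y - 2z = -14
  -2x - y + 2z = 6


Using Cramer's rule. Expand each determinant along the first row.
D  = (-4)*[(-1)*2 - (-2)*(-1)] - (-4)*[(-2)*2 - (-2)*(-2)] + 4*[(-2)*(-1) - (-1)*(-2)]
  = (-4)*(-4) - (-4)*(-8) + 4*(0) = -16
Dx = 20*[(-1)*2 - (-2)*(-1)] - (-4)*[(-14)*2 - (-2)*6] + 4*[(-14)*(-1) - (-1)*6]
  = 20*(-4) - (-4)*(-16) + 4*(20) = -64
Dy = (-4)*[(-14)*2 - (-2)*6] - 20*[(-2)*2 - (-2)*(-2)] + 4*[(-2)*6 - (-14)*(-2)]
  = (-4)*(-16) - 20*(-8) + 4*(-40) = 64
Dz = (-4)*[(-1)*6 - (-14)*(-1)] - (-4)*[(-2)*6 - (-14)*(-2)] + 20*[(-2)*(-1) - (-1)*(-2)]
  = (-4)*(-20) - (-4)*(-40) + 20*(0) = -80
x = Dx/D = -64/-16 = 4, y = Dy/D = 64/-16 = -4, z = Dz/D = -80/-16 = 5
Check eq1: (-4)(4) + (-4)(-4) + (4)(5) = 20 = 20 ✓
Check eq2: (-2)(4) + (-1)(-4) + (-2)(5) = -14 = -14 ✓
Check eq3: (-2)(4) + (-1)(-4) + (2)(5) = 6 = 6 ✓

x = 4, y = -4, z = 5


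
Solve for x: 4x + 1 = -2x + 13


Starting with: 4x + 1 = -2x + 13
Move all x terms to left: (4 + 2)x = 13 - 1
Simplify: 6x = 12
Divide both sides by 6: x = 2

x = 2


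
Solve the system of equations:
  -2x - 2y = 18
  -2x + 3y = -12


Using Cramer's rule:
Determinant D = (-2)(3) - (-2)(-2) = -6 - 4 = -10
Dx = (18)(3) - (-12)(-2) = 54 - 24 = 30
Dy = (-2)(-12) - (-2)(18) = 24 + 36 = 60
x = Dx/D = 30/-10 = -3
y = Dy/D = 60/-10 = -6

x = -3, y = -6


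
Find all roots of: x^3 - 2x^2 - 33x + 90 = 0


Let p(x) = x^3 - 2x^2 - 33x + 90. By the rational root theorem (leading coefficient 1), any rational root is an integer divisor of 90: try ±1, ±2, ... in turn.
Test x = 1: value = 56 ≠ 0.
Test x = -1: value = 120 ≠ 0.
Test x = 2: value = 24 ≠ 0.
Test x = -2: value = 140 ≠ 0.
Test x = 3: value = 0 ✓, so (x - 3) is a factor.
Synthetic division by (x - 3): bring down 1; 1(3) - 2 = 1; 1(3) - 33 = -30; (-30)(3) + 90 = 0 → quotient x^2 + x - 30, remainder 0.
Solve the quadratic x^2 + x - 30 = 0: discriminant = 1^2 - 4(1)(-30) = 1 + 120 = 121.
sqrt(121) = 11, so x = (-1 ± 11)/2: x = 5 or x = -6.
Collecting all roots found:

x = -6, x = 3, x = 5


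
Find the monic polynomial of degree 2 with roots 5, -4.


A monic polynomial with roots 5, -4 is:
p(x) = (x - 5)(x + 4)
After multiplying by (x - 5): x - 5
After multiplying by (x + 4): x^2 - x - 20

x^2 - x - 20
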